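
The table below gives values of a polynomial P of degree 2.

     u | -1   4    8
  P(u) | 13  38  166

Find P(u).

Using the Lagrange interpolation formula with nodes -1, 4, 8:
  L_0(u) = (u - 4)(u - 8) / 45
  L_1(u) = (u + 1)(u - 8) / -20
  L_2(u) = (u + 1)(u - 4) / 36
Then P(u) = 13·L_0(u) + 38·L_1(u) + 166·L_2(u).
Expanding and collecting terms gives P(u) = 3u^2 - 4u + 6.
Check: P(-1) = 13. ✓

P(u) = 3u^2 - 4u + 6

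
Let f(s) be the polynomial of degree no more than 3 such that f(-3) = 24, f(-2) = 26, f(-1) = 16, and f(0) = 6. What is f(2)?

Using the Lagrange interpolation formula with nodes -3, -2, -1, 0:
  L_0(s) = (s + 2)(s + 1)s / -6
  L_1(s) = (s + 3)(s + 1)s / 2
  L_2(s) = (s + 3)(s + 2)s / -2
  L_3(s) = (s + 3)(s + 2)(s + 1) / 6
Then f(s) = 24·L_0(s) + 26·L_1(s) + 16·L_2(s) + 6·L_3(s).
Expanding and collecting terms gives f(s) = 2s³ + 6s² - 6s + 6.
Evaluating at s = 2: f(2) = 34.

34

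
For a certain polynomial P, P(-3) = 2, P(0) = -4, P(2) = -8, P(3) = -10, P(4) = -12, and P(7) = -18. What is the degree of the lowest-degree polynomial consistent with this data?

1

Divided differences on the nodes -3, 0, 2, 3, 4, 7:
  order 0: 2  -4  -8  -10  -12  -18
  order 1: -2  -2  -2  -2  -2
  order 2: 0  0  0  0
  order 3: 0  0  0
  order 4: 0  0
  order 5: 0
The order-1 divided differences are all -2 (nonzero) and every higher order vanishes, so the data lies on a polynomial of degree exactly 1.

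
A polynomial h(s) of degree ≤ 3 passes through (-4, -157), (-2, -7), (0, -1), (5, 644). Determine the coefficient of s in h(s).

-1

Write h(s) = as^3 + bs^2 + cs + d. Substituting each data point gives a linear system:
  -64a + 16b - 4c + d = -157
  -8a + 4b - 2c + d = -7
  d = -1
  125a + 25b + 5c + d = 644
Solving the system yields a = 4, b = 6, c = -1, d = -1.
So h(s) = 4s^3 + 6s^2 - s - 1.
The coefficient of s is -1.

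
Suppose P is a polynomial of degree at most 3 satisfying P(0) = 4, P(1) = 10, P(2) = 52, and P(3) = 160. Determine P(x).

P(x) = 5x^3 + 3x^2 - 2x + 4

Write P(x) = ax^3 + bx^2 + cx + d. Substituting each data point gives a linear system:
  d = 4
  a + b + c + d = 10
  8a + 4b + 2c + d = 52
  27a + 9b + 3c + d = 160
Solving the system yields a = 5, b = 3, c = -2, d = 4.
So P(x) = 5x^3 + 3x^2 - 2x + 4.
Check: P(0) = 4. ✓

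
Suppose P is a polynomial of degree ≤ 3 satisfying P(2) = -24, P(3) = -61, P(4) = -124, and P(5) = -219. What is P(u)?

Write P(u) = au^3 + bu^2 + cu + d. Substituting each data point gives a linear system:
  8a + 4b + 2c + d = -24
  27a + 9b + 3c + d = -61
  64a + 16b + 4c + d = -124
  125a + 25b + 5c + d = -219
Solving the system yields a = -1, b = -4, c = 2, d = -4.
So P(u) = -u^3 - 4u^2 + 2u - 4.
Check: P(2) = -24. ✓

P(u) = -u^3 - 4u^2 + 2u - 4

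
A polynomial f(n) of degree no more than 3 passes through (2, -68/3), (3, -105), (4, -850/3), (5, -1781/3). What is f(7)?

-5263/3

Using the Lagrange interpolation formula with nodes 2, 3, 4, 5:
  L_0(n) = (n - 3)(n - 4)(n - 5) / -6
  L_1(n) = (n - 2)(n - 4)(n - 5) / 2
  L_2(n) = (n - 2)(n - 3)(n - 5) / -2
  L_3(n) = (n - 2)(n - 3)(n - 4) / 6
Then f(n) = -68/3·L_0(n) - 105·L_1(n) - 850/3·L_2(n) - 1781/3·L_3(n).
Expanding and collecting terms gives f(n) = -6n³ + 6n² + (5/3)n - 2.
Evaluating at n = 7: f(7) = -5263/3.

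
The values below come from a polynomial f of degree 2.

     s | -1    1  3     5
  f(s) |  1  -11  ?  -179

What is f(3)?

-71

The 3 known points determine the degree-2 polynomial uniquely.
Write f(s) = as^2 + bs + c. Substituting each data point gives a linear system:
  a - b + c = 1
  a + b + c = -11
  25a + 5b + c = -179
Solving the system yields a = -6, b = -6, c = 1.
So f(s) = -6s^2 - 6s + 1.
Then f(3) = -71.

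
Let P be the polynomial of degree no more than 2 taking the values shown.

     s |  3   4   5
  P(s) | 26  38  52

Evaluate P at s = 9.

Write P(s) = as^2 + bs + c. Substituting each data point gives a linear system:
  9a + 3b + c = 26
  16a + 4b + c = 38
  25a + 5b + c = 52
Solving the system yields a = 1, b = 5, c = 2.
So P(s) = s^2 + 5s + 2.
Then P(9) = 128.

128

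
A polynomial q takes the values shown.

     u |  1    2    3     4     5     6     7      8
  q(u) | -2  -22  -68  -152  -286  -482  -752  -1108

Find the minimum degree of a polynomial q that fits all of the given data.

Forward differences of the values at u = 1, 2, 3, 4, 5, 6, 7, 8:
  q  : -2  -22  -68  -152  -286  -482  -752  -1108
  Δ  : -20  -46  -84  -134  -196  -270  -356
  Δ^2: -26  -38  -50  -62  -74  -86
  Δ^3: -12  -12  -12  -12  -12
  Δ^4: 0  0  0  0
  Δ^5: 0  0  0
  Δ^6: 0  0
  Δ^7: 0
The third differences are constant (-12) and nonzero, while all higher differences vanish, so the minimal degree is 3.

3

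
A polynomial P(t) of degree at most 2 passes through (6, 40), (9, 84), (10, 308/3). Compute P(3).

Write P(t) = at^2 + bt + c. Substituting each data point gives a linear system:
  36a + 6b + c = 40
  81a + 9b + c = 84
  100a + 10b + c = 308/3
Solving the system yields a = 1, b = -1/3, c = 6.
So P(t) = t² - (1/3)t + 6.
Then P(3) = 14.

14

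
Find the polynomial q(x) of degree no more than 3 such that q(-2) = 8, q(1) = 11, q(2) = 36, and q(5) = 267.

Using the Lagrange interpolation formula with nodes -2, 1, 2, 5:
  L_0(x) = (x - 1)(x - 2)(x - 5) / -84
  L_1(x) = (x + 2)(x - 2)(x - 5) / 12
  L_2(x) = (x + 2)(x - 1)(x - 5) / -12
  L_3(x) = (x + 2)(x - 1)(x - 2) / 84
Then q(x) = 8·L_0(x) + 11·L_1(x) + 36·L_2(x) + 267·L_3(x).
Expanding and collecting terms gives q(x) = x^3 + 5x^2 + 3x + 2.
Check: q(2) = 36. ✓

q(x) = x^3 + 5x^2 + 3x + 2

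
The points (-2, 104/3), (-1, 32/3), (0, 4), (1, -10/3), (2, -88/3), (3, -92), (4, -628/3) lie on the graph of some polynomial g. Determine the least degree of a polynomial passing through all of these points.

Forward differences of the values at t = -2, -1, 0, 1, 2, 3, 4:
  g  : 104/3  32/3  4  -10/3  -88/3  -92  -628/3
  Δ  : -24  -20/3  -22/3  -26  -188/3  -352/3
  Δ^2: 52/3  -2/3  -56/3  -110/3  -164/3
  Δ^3: -18  -18  -18  -18
  Δ^4: 0  0  0
  Δ^5: 0  0
  Δ^6: 0
The third differences are constant (-18) and nonzero, while all higher differences vanish, so the minimal degree is 3.

3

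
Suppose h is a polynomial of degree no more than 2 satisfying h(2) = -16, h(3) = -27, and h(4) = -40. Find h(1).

-7

Using the Lagrange interpolation formula with nodes 2, 3, 4:
  L_0(s) = (s - 3)(s - 4) / 2
  L_1(s) = (s - 2)(s - 4) / -1
  L_2(s) = (s - 2)(s - 3) / 2
Then h(s) = -16·L_0(s) - 27·L_1(s) - 40·L_2(s).
Expanding and collecting terms gives h(s) = -s^2 - 6s.
Evaluating at s = 1: h(1) = -7.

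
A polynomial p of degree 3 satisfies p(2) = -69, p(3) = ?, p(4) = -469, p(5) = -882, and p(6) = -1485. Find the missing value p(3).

On equispaced nodes a degree-3 polynomial has vanishing fourth forward difference, so
  p(2) - 4·p(3) + 6·p(4) - 4·p(5) + p(6) = 0.
Substituting the known values and solving for p(3):
  -4·p(3) = 840
  p(3) = -210.

-210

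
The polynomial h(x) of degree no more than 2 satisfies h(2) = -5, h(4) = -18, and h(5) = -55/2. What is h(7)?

Write h(x) = ax^2 + bx + c. Substituting each data point gives a linear system:
  4a + 2b + c = -5
  16a + 4b + c = -18
  25a + 5b + c = -55/2
Solving the system yields a = -1, b = -1/2, c = 0.
So h(x) = -x² - (1/2)x.
Then h(7) = -105/2.

-105/2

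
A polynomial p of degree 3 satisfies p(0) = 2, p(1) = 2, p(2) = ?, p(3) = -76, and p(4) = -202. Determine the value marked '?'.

-16

The 4 known points determine the degree-3 polynomial uniquely.
Write p(t) = at^3 + bt^2 + ct + d. Substituting each data point gives a linear system:
  d = 2
  a + b + c + d = 2
  27a + 9b + 3c + d = -76
  64a + 16b + 4c + d = -202
Solving the system yields a = -4, b = 3, c = 1, d = 2.
So p(t) = -4t^3 + 3t^2 + t + 2.
Then p(2) = -16.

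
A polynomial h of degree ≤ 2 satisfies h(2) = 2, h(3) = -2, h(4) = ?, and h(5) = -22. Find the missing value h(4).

-10

The 3 known points determine the degree-2 polynomial uniquely.
Write h(x) = ax^2 + bx + c. Substituting each data point gives a linear system:
  4a + 2b + c = 2
  9a + 3b + c = -2
  25a + 5b + c = -22
Solving the system yields a = -2, b = 6, c = -2.
So h(x) = -2x^2 + 6x - 2.
Then h(4) = -10.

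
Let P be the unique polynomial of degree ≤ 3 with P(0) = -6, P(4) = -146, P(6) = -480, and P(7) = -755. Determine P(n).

Using the Lagrange interpolation formula with nodes 0, 4, 6, 7:
  L_0(n) = (n - 4)(n - 6)(n - 7) / -168
  L_1(n) = n(n - 6)(n - 7) / 24
  L_2(n) = n(n - 4)(n - 7) / -12
  L_3(n) = n(n - 4)(n - 6) / 21
Then P(n) = -6·L_0(n) - 146·L_1(n) - 480·L_2(n) - 755·L_3(n).
Expanding and collecting terms gives P(n) = -2n^3 - 2n^2 + 5n - 6.
Check: P(0) = -6. ✓

P(n) = -2n^3 - 2n^2 + 5n - 6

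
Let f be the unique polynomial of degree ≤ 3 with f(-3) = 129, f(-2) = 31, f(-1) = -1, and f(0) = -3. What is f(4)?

Forward differences of the values at u = -3, -2, -1, 0:
  f  : 129  31  -1  -3
  Δ  : -98  -32  -2
  Δ^2: 66  30
  Δ^3: -36
The third differences are constant, confirming degree 3.
Interpolating (Newton forward form) and evaluating at u = 4 gives f(4) = -431.

-431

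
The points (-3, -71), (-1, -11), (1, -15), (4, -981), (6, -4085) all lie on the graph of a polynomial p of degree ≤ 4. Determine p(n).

p(n) = -2n^4 - 6n^3 - 6n^2 + 4n - 5

Write p(n) = an^4 + bn^3 + cn^2 + dn + e. Substituting each data point gives a linear system:
  81a - 27b + 9c - 3d + e = -71
  a - b + c - d + e = -11
  a + b + c + d + e = -15
  256a + 64b + 16c + 4d + e = -981
  1296a + 216b + 36c + 6d + e = -4085
Solving the system yields a = -2, b = -6, c = -6, d = 4, e = -5.
So p(n) = -2n^4 - 6n^3 - 6n^2 + 4n - 5.
Check: p(1) = -15. ✓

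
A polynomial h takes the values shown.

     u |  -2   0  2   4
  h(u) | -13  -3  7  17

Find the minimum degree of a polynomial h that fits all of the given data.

Forward differences of the values at u = -2, 0, 2, 4:
  h  : -13  -3  7  17
  Δ  : 10  10  10
  Δ^2: 0  0
  Δ^3: 0
The first differences are constant (10) and nonzero, while all higher differences vanish, so the minimal degree is 1.

1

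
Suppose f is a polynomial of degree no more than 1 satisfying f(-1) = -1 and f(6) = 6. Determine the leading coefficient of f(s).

Write f(s) = as + b. Substituting each data point gives a linear system:
  -a + b = -1
  6a + b = 6
Solving the system yields a = 1, b = 0.
So f(s) = s.
The leading coefficient is 1.

1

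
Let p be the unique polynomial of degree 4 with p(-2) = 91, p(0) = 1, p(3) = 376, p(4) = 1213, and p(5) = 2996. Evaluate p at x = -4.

Using the Lagrange interpolation formula with nodes -2, 0, 3, 4, 5:
  L_0(x) = x(x - 3)(x - 4)(x - 5) / 420
  L_1(x) = (x + 2)(x - 3)(x - 4)(x - 5) / -120
  L_2(x) = (x + 2)x(x - 4)(x - 5) / 30
  L_3(x) = (x + 2)x(x - 3)(x - 5) / -24
  L_4(x) = (x + 2)x(x - 3)(x - 4) / 70
Then p(x) = 91·L_0(x) + 1·L_1(x) + 376·L_2(x) + 1213·L_3(x) + 2996·L_4(x).
Expanding and collecting terms gives p(x) = 5x^4 - x^3 - x + 1.
Evaluating at x = -4: p(-4) = 1349.

1349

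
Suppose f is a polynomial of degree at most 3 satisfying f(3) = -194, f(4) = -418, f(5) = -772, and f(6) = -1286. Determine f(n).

f(n) = -5n^3 - 5n^2 - 4n - 2

Using the Lagrange interpolation formula with nodes 3, 4, 5, 6:
  L_0(n) = (n - 4)(n - 5)(n - 6) / -6
  L_1(n) = (n - 3)(n - 5)(n - 6) / 2
  L_2(n) = (n - 3)(n - 4)(n - 6) / -2
  L_3(n) = (n - 3)(n - 4)(n - 5) / 6
Then f(n) = -194·L_0(n) - 418·L_1(n) - 772·L_2(n) - 1286·L_3(n).
Expanding and collecting terms gives f(n) = -5n^3 - 5n^2 - 4n - 2.
Check: f(4) = -418. ✓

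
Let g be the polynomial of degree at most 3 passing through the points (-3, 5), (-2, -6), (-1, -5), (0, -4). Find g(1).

-15

Using the Lagrange interpolation formula with nodes -3, -2, -1, 0:
  L_0(x) = (x + 2)(x + 1)x / -6
  L_1(x) = (x + 3)(x + 1)x / 2
  L_2(x) = (x + 3)(x + 2)x / -2
  L_3(x) = (x + 3)(x + 2)(x + 1) / 6
Then g(x) = 5·L_0(x) - 6·L_1(x) - 5·L_2(x) - 4·L_3(x).
Expanding and collecting terms gives g(x) = -2x^3 - 6x^2 - 3x - 4.
Evaluating at x = 1: g(1) = -15.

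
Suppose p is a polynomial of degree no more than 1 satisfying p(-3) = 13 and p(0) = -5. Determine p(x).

p(x) = -6x - 5

Using the Lagrange interpolation formula with nodes -3, 0:
  L_0(x) = x / -3
  L_1(x) = (x + 3) / 3
Then p(x) = 13·L_0(x) - 5·L_1(x).
Expanding and collecting terms gives p(x) = -6x - 5.
Check: p(0) = -5. ✓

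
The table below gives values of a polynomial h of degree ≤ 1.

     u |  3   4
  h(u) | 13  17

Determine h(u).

h(u) = 4u + 1

Write h(u) = au + b. Substituting each data point gives a linear system:
  3a + b = 13
  4a + b = 17
Solving the system yields a = 4, b = 1.
So h(u) = 4u + 1.
Check: h(4) = 17. ✓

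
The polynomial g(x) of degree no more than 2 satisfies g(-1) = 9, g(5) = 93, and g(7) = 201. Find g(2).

6

Using the Lagrange interpolation formula with nodes -1, 5, 7:
  L_0(x) = (x - 5)(x - 7) / 48
  L_1(x) = (x + 1)(x - 7) / -12
  L_2(x) = (x + 1)(x - 5) / 16
Then g(x) = 9·L_0(x) + 93·L_1(x) + 201·L_2(x).
Expanding and collecting terms gives g(x) = 5x^2 - 6x - 2.
Evaluating at x = 2: g(2) = 6.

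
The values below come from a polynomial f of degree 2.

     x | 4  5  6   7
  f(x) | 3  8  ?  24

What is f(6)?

The 3 known points determine the degree-2 polynomial uniquely.
Write f(x) = ax^2 + bx + c. Substituting each data point gives a linear system:
  16a + 4b + c = 3
  25a + 5b + c = 8
  49a + 7b + c = 24
Solving the system yields a = 1, b = -4, c = 3.
So f(x) = x^2 - 4x + 3.
Then f(6) = 15.

15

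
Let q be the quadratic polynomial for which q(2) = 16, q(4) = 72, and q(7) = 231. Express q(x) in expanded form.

Write q(x) = ax^2 + bx + c. Substituting each data point gives a linear system:
  4a + 2b + c = 16
  16a + 4b + c = 72
  49a + 7b + c = 231
Solving the system yields a = 5, b = -2, c = 0.
So q(x) = 5x^2 - 2x.
Check: q(7) = 231. ✓

q(x) = 5x^2 - 2x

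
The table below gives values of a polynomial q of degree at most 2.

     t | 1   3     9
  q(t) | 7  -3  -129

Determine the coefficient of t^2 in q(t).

-2

Write q(t) = at^2 + bt + c. Substituting each data point gives a linear system:
  a + b + c = 7
  9a + 3b + c = -3
  81a + 9b + c = -129
Solving the system yields a = -2, b = 3, c = 6.
So q(t) = -2t^2 + 3t + 6.
The leading coefficient is -2.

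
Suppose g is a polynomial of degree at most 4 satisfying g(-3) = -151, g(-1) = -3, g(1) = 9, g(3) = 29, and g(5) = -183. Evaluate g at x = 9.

-4183

Write g(x) = ax^4 + bx^3 + cx^2 + dx + e. Substituting each data point gives a linear system:
  81a - 27b + 9c - 3d + e = -151
  a - b + c - d + e = -3
  a + b + c + d + e = 9
  81a + 27b + 9c + 3d + e = 29
  625a + 125b + 25c + 5d + e = -183
Solving the system yields a = -1, b = 3, c = 2, d = 3, e = 2.
So g(x) = -x^4 + 3x^3 + 2x^2 + 3x + 2.
Then g(9) = -4183.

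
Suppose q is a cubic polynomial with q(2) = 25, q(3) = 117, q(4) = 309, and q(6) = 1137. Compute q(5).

Write q(t) = at^3 + bt^2 + ct + d. Substituting each data point gives a linear system:
  8a + 4b + 2c + d = 25
  27a + 9b + 3c + d = 117
  64a + 16b + 4c + d = 309
  216a + 36b + 6c + d = 1137
Solving the system yields a = 6, b = -4, c = -2, d = -3.
So q(t) = 6t^3 - 4t^2 - 2t - 3.
Then q(5) = 637.

637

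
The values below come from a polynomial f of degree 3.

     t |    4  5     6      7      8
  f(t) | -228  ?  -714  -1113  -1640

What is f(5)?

The 4 known points determine the degree-3 polynomial uniquely.
Write f(t) = at^3 + bt^2 + ct + d. Substituting each data point gives a linear system:
  64a + 16b + 4c + d = -228
  216a + 36b + 6c + d = -714
  343a + 49b + 7c + d = -1113
  512a + 64b + 8c + d = -1640
Solving the system yields a = -3, b = -1, c = -5, d = 0.
So f(t) = -3t^3 - t^2 - 5t.
Then f(5) = -425.

-425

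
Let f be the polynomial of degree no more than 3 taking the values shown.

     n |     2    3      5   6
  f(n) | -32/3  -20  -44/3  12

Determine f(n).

Write f(n) = an^3 + bn^2 + cn + d. Substituting each data point gives a linear system:
  8a + 4b + 2c + d = -32/3
  27a + 9b + 3c + d = -20
  125a + 25b + 5c + d = -44/3
  216a + 36b + 6c + d = 12
Solving the system yields a = 1, b = -6, c = 5/3, d = 2.
So f(n) = n^3 - 6n^2 + (5/3)n + 2.
Check: f(5) = -44/3. ✓

f(n) = n^3 - 6n^2 + (5/3)n + 2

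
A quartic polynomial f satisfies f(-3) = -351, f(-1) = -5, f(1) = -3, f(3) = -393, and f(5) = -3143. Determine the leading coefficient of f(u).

-5

Write f(u) = au^4 + bu^3 + cu^2 + du + e. Substituting each data point gives a linear system:
  81a - 27b + 9c - 3d + e = -351
  a - b + c - d + e = -5
  a + b + c + d + e = -3
  81a + 27b + 9c + 3d + e = -393
  625a + 125b + 25c + 5d + e = -3143
Solving the system yields a = -5, b = -1, c = 4, d = 2, e = -3.
So f(u) = -5u^4 - u^3 + 4u^2 + 2u - 3.
The leading coefficient is -5.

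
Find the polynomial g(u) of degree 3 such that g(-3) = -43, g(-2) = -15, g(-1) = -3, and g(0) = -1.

g(u) = u^3 - 2u^2 - u - 1

Write g(u) = au^3 + bu^2 + cu + d. Substituting each data point gives a linear system:
  -27a + 9b - 3c + d = -43
  -8a + 4b - 2c + d = -15
  -a + b - c + d = -3
  d = -1
Solving the system yields a = 1, b = -2, c = -1, d = -1.
So g(u) = u^3 - 2u^2 - u - 1.
Check: g(-3) = -43. ✓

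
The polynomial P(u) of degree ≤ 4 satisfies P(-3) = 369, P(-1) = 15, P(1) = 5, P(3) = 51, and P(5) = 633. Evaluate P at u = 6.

Write P(u) = au^4 + bu^3 + cu^2 + du + e. Substituting each data point gives a linear system:
  81a - 27b + 9c - 3d + e = 369
  a - b + c - d + e = 15
  a + b + c + d + e = 5
  81a + 27b + 9c + 3d + e = 51
  625a + 125b + 25c + 5d + e = 633
Solving the system yields a = 2, b = -6, c = 5, d = 1, e = 3.
So P(u) = 2u⁴ - 6u³ + 5u² + u + 3.
Then P(6) = 1485.

1485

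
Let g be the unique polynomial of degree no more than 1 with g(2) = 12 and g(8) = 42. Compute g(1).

Write g(u) = au + b. Substituting each data point gives a linear system:
  2a + b = 12
  8a + b = 42
Solving the system yields a = 5, b = 2.
So g(u) = 5u + 2.
Then g(1) = 7.

7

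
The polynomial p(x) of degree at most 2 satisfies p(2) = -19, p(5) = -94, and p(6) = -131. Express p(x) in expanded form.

p(x) = -3x^2 - 4x + 1

Write p(x) = ax^2 + bx + c. Substituting each data point gives a linear system:
  4a + 2b + c = -19
  25a + 5b + c = -94
  36a + 6b + c = -131
Solving the system yields a = -3, b = -4, c = 1.
So p(x) = -3x² - 4x + 1.
Check: p(2) = -19. ✓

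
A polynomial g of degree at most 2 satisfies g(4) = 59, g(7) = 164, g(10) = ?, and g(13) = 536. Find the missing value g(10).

The 3 known points determine the degree-2 polynomial uniquely.
Write g(s) = as^2 + bs + c. Substituting each data point gives a linear system:
  16a + 4b + c = 59
  49a + 7b + c = 164
  169a + 13b + c = 536
Solving the system yields a = 3, b = 2, c = 3.
So g(s) = 3s^2 + 2s + 3.
Then g(10) = 323.

323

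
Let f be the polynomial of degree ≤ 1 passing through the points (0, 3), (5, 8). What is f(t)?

Using the Lagrange interpolation formula with nodes 0, 5:
  L_0(t) = (t - 5) / -5
  L_1(t) = t / 5
Then f(t) = 3·L_0(t) + 8·L_1(t).
Expanding and collecting terms gives f(t) = t + 3.
Check: f(5) = 8. ✓

f(t) = t + 3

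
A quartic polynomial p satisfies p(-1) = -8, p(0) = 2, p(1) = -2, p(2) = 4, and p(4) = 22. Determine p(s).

Using the Lagrange interpolation formula with nodes -1, 0, 1, 2, 4:
  L_0(s) = s(s - 1)(s - 2)(s - 4) / 30
  L_1(s) = (s + 1)(s - 1)(s - 2)(s - 4) / -8
  L_2(s) = (s + 1)s(s - 2)(s - 4) / 6
  L_3(s) = (s + 1)s(s - 1)(s - 4) / -12
  L_4(s) = (s + 1)s(s - 1)(s - 2) / 120
Then p(s) = -8·L_0(s) + 2·L_1(s) - 2·L_2(s) + 4·L_3(s) + 22·L_4(s).
Expanding and collecting terms gives p(s) = -s^4 + 6s^3 - 6s^2 - 3s + 2.
Check: p(0) = 2. ✓

p(s) = -s^4 + 6s^3 - 6s^2 - 3s + 2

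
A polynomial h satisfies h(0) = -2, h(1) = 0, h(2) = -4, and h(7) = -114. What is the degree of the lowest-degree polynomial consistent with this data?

Divided differences on the nodes 0, 1, 2, 7:
  order 0: -2  0  -4  -114
  order 1: 2  -4  -22
  order 2: -3  -3
  order 3: 0
The order-2 divided differences are all -3 (nonzero) and every higher order vanishes, so the data lies on a polynomial of degree exactly 2.

2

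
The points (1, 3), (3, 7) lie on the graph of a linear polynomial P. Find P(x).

P(x) = 2x + 1

Write P(x) = ax + b. Substituting each data point gives a linear system:
  a + b = 3
  3a + b = 7
Solving the system yields a = 2, b = 1.
So P(x) = 2x + 1.
Check: P(1) = 3. ✓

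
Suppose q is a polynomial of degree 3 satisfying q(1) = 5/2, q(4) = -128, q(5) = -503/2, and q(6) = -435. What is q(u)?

q(u) = -2u^3 - (3/2)u + 6

Write q(u) = au^3 + bu^2 + cu + d. Substituting each data point gives a linear system:
  a + b + c + d = 5/2
  64a + 16b + 4c + d = -128
  125a + 25b + 5c + d = -503/2
  216a + 36b + 6c + d = -435
Solving the system yields a = -2, b = 0, c = -3/2, d = 6.
So q(u) = -2u³ - (3/2)u + 6.
Check: q(5) = -503/2. ✓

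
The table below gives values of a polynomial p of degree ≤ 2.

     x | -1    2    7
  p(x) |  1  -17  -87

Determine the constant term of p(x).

Write p(x) = ax^2 + bx + c. Substituting each data point gives a linear system:
  a - b + c = 1
  4a + 2b + c = -17
  49a + 7b + c = -87
Solving the system yields a = -1, b = -5, c = -3.
So p(x) = -x^2 - 5x - 3.
The constant term is -3.

-3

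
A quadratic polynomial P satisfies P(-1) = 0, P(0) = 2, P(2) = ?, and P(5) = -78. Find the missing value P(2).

The 3 known points determine the degree-2 polynomial uniquely.
Write P(n) = an^2 + bn + c. Substituting each data point gives a linear system:
  a - b + c = 0
  c = 2
  25a + 5b + c = -78
Solving the system yields a = -3, b = -1, c = 2.
So P(n) = -3n^2 - n + 2.
Then P(2) = -12.

-12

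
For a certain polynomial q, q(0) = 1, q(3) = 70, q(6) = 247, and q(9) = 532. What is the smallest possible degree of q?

Forward differences of the values at n = 0, 3, 6, 9:
  q  : 1  70  247  532
  Δ  : 69  177  285
  Δ^2: 108  108
  Δ^3: 0
The second differences are constant (108) and nonzero, while all higher differences vanish, so the minimal degree is 2.

2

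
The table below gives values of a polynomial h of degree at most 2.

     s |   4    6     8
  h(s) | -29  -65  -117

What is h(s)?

h(s) = -2s^2 + 2s - 5

Write h(s) = as^2 + bs + c. Substituting each data point gives a linear system:
  16a + 4b + c = -29
  36a + 6b + c = -65
  64a + 8b + c = -117
Solving the system yields a = -2, b = 2, c = -5.
So h(s) = -2s² + 2s - 5.
Check: h(8) = -117. ✓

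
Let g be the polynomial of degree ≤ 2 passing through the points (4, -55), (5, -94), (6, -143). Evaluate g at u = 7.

Forward differences of the values at u = 4, 5, 6:
  g  : -55  -94  -143
  Δ  : -39  -49
  Δ^2: -10
The second differences are constant, confirming degree 2.
Interpolating (Newton forward form) and evaluating at u = 7 gives g(7) = -202.

-202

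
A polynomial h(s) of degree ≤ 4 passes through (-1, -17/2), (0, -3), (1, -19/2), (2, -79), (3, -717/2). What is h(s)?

h(s) = -4s^4 - (1/2)s^3 - 2s^2 - 3

Write h(s) = as^4 + bs^3 + cs^2 + ds + e. Substituting each data point gives a linear system:
  a - b + c - d + e = -17/2
  e = -3
  a + b + c + d + e = -19/2
  16a + 8b + 4c + 2d + e = -79
  81a + 27b + 9c + 3d + e = -717/2
Solving the system yields a = -4, b = -1/2, c = -2, d = 0, e = -3.
So h(s) = -4s^4 - (1/2)s^3 - 2s^2 - 3.
Check: h(3) = -717/2. ✓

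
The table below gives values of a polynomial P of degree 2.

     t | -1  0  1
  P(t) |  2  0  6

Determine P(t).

Write P(t) = at^2 + bt + c. Substituting each data point gives a linear system:
  a - b + c = 2
  c = 0
  a + b + c = 6
Solving the system yields a = 4, b = 2, c = 0.
So P(t) = 4t² + 2t.
Check: P(-1) = 2. ✓

P(t) = 4t^2 + 2t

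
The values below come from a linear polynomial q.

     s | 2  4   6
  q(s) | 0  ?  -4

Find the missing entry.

-2

The 2 known points determine the degree-1 polynomial uniquely.
Write q(s) = as + b. Substituting each data point gives a linear system:
  2a + b = 0
  6a + b = -4
Solving the system yields a = -1, b = 2.
So q(s) = -s + 2.
Then q(4) = -2.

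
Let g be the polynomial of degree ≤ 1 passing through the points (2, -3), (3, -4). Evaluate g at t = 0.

Write g(t) = at + b. Substituting each data point gives a linear system:
  2a + b = -3
  3a + b = -4
Solving the system yields a = -1, b = -1.
So g(t) = -t - 1.
Then g(0) = -1.

-1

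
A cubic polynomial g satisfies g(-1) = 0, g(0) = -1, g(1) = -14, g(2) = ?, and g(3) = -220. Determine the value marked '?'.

-75

The 4 known points determine the degree-3 polynomial uniquely.
Write g(u) = au^3 + bu^2 + cu + d. Substituting each data point gives a linear system:
  -a + b - c + d = 0
  d = -1
  a + b + c + d = -14
  27a + 9b + 3c + d = -220
Solving the system yields a = -6, b = -6, c = -1, d = -1.
So g(u) = -6u^3 - 6u^2 - u - 1.
Then g(2) = -75.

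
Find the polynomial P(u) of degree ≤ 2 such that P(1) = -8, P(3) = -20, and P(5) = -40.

P(u) = -u^2 - 2u - 5

Write P(u) = au^2 + bu + c. Substituting each data point gives a linear system:
  a + b + c = -8
  9a + 3b + c = -20
  25a + 5b + c = -40
Solving the system yields a = -1, b = -2, c = -5.
So P(u) = -u^2 - 2u - 5.
Check: P(3) = -20. ✓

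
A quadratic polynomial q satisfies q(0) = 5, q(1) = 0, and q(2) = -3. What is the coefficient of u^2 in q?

1

Write q(u) = au^2 + bu + c. Substituting each data point gives a linear system:
  c = 5
  a + b + c = 0
  4a + 2b + c = -3
Solving the system yields a = 1, b = -6, c = 5.
So q(u) = u² - 6u + 5.
The leading coefficient is 1.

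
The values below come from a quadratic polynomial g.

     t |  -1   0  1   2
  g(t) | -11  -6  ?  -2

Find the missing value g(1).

On equispaced nodes a degree-2 polynomial has vanishing third forward difference, so
  - g(-1) + 3·g(0) - 3·g(1) + g(2) = 0.
Substituting the known values and solving for g(1):
  -3·g(1) = 9
  g(1) = -3.

-3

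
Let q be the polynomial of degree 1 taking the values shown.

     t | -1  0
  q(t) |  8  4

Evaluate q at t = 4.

Using the Lagrange interpolation formula with nodes -1, 0:
  L_0(t) = t / -1
  L_1(t) = (t + 1) / 1
Then q(t) = 8·L_0(t) + 4·L_1(t).
Expanding and collecting terms gives q(t) = -4t + 4.
Evaluating at t = 4: q(4) = -12.

-12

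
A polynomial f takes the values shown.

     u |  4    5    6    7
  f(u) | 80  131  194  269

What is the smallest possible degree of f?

Forward differences of the values at u = 4, 5, 6, 7:
  f  : 80  131  194  269
  Δ  : 51  63  75
  Δ^2: 12  12
  Δ^3: 0
The second differences are constant (12) and nonzero, while all higher differences vanish, so the minimal degree is 2.

2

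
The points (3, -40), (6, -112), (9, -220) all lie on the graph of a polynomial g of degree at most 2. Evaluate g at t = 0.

-4

Write g(t) = at^2 + bt + c. Substituting each data point gives a linear system:
  9a + 3b + c = -40
  36a + 6b + c = -112
  81a + 9b + c = -220
Solving the system yields a = -2, b = -6, c = -4.
So g(t) = -2t^2 - 6t - 4.
Then g(0) = -4.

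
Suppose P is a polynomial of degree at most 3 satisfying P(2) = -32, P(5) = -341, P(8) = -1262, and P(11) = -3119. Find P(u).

Using the Lagrange interpolation formula with nodes 2, 5, 8, 11:
  L_0(u) = (u - 5)(u - 8)(u - 11) / -162
  L_1(u) = (u - 2)(u - 8)(u - 11) / 54
  L_2(u) = (u - 2)(u - 5)(u - 11) / -54
  L_3(u) = (u - 2)(u - 5)(u - 8) / 162
Then P(u) = -32·L_0(u) - 341·L_1(u) - 1262·L_2(u) - 3119·L_3(u).
Expanding and collecting terms gives P(u) = -2u^3 - 4u^2 + 3u - 6.
Check: P(11) = -3119. ✓

P(u) = -2u^3 - 4u^2 + 3u - 6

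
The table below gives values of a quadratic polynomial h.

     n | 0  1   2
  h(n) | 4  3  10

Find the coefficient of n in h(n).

-5

Write h(n) = an^2 + bn + c. Substituting each data point gives a linear system:
  c = 4
  a + b + c = 3
  4a + 2b + c = 10
Solving the system yields a = 4, b = -5, c = 4.
So h(n) = 4n^2 - 5n + 4.
The coefficient of n is -5.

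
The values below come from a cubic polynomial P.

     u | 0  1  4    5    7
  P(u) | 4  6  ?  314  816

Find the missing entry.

The 4 known points determine the degree-3 polynomial uniquely.
Write P(u) = au^3 + bu^2 + cu + d. Substituting each data point gives a linear system:
  d = 4
  a + b + c + d = 6
  125a + 25b + 5c + d = 314
  343a + 49b + 7c + d = 816
Solving the system yields a = 2, b = 3, c = -3, d = 4.
So P(u) = 2u^3 + 3u^2 - 3u + 4.
Then P(4) = 168.

168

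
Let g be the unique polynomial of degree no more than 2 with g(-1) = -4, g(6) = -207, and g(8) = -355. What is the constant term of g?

Write g(n) = an^2 + bn + c. Substituting each data point gives a linear system:
  a - b + c = -4
  36a + 6b + c = -207
  64a + 8b + c = -355
Solving the system yields a = -5, b = -4, c = -3.
So g(n) = -5n^2 - 4n - 3.
The constant term is -3.

-3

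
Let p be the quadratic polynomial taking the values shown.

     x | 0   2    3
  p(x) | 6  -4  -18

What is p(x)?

Write p(x) = ax^2 + bx + c. Substituting each data point gives a linear system:
  c = 6
  4a + 2b + c = -4
  9a + 3b + c = -18
Solving the system yields a = -3, b = 1, c = 6.
So p(x) = -3x² + x + 6.
Check: p(3) = -18. ✓

p(x) = -3x^2 + x + 6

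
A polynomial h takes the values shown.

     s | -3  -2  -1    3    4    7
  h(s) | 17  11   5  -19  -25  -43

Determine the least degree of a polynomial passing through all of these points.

1

Divided differences on the nodes -3, -2, -1, 3, 4, 7:
  order 0: 17  11  5  -19  -25  -43
  order 1: -6  -6  -6  -6  -6
  order 2: 0  0  0  0
  order 3: 0  0  0
  order 4: 0  0
  order 5: 0
The order-1 divided differences are all -6 (nonzero) and every higher order vanishes, so the data lies on a polynomial of degree exactly 1.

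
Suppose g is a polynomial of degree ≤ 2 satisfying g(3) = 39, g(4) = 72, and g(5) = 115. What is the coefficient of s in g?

-2

Write g(s) = as^2 + bs + c. Substituting each data point gives a linear system:
  9a + 3b + c = 39
  16a + 4b + c = 72
  25a + 5b + c = 115
Solving the system yields a = 5, b = -2, c = 0.
So g(s) = 5s^2 - 2s.
The coefficient of s is -2.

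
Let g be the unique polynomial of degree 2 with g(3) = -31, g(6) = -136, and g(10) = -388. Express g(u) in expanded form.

g(u) = -4u^2 + u + 2

Write g(u) = au^2 + bu + c. Substituting each data point gives a linear system:
  9a + 3b + c = -31
  36a + 6b + c = -136
  100a + 10b + c = -388
Solving the system yields a = -4, b = 1, c = 2.
So g(u) = -4u² + u + 2.
Check: g(6) = -136. ✓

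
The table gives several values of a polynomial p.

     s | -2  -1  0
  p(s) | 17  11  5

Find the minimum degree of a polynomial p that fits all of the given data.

1

Forward differences of the values at s = -2, -1, 0:
  p  : 17  11  5
  Δ  : -6  -6
  Δ^2: 0
The first differences are constant (-6) and nonzero, while all higher differences vanish, so the minimal degree is 1.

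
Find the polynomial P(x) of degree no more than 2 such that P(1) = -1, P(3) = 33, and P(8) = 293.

P(x) = 5x^2 - 3x - 3

Write P(x) = ax^2 + bx + c. Substituting each data point gives a linear system:
  a + b + c = -1
  9a + 3b + c = 33
  64a + 8b + c = 293
Solving the system yields a = 5, b = -3, c = -3.
So P(x) = 5x^2 - 3x - 3.
Check: P(1) = -1. ✓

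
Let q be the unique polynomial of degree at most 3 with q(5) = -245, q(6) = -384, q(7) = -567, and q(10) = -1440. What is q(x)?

q(x) = -x^3 - 4x^2 - 4x

Using the Lagrange interpolation formula with nodes 5, 6, 7, 10:
  L_0(x) = (x - 6)(x - 7)(x - 10) / -10
  L_1(x) = (x - 5)(x - 7)(x - 10) / 4
  L_2(x) = (x - 5)(x - 6)(x - 10) / -6
  L_3(x) = (x - 5)(x - 6)(x - 7) / 60
Then q(x) = -245·L_0(x) - 384·L_1(x) - 567·L_2(x) - 1440·L_3(x).
Expanding and collecting terms gives q(x) = -x^3 - 4x^2 - 4x.
Check: q(6) = -384. ✓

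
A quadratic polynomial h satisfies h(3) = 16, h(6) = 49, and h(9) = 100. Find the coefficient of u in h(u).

2

Write h(u) = au^2 + bu + c. Substituting each data point gives a linear system:
  9a + 3b + c = 16
  36a + 6b + c = 49
  81a + 9b + c = 100
Solving the system yields a = 1, b = 2, c = 1.
So h(u) = u^2 + 2u + 1.
The coefficient of u is 2.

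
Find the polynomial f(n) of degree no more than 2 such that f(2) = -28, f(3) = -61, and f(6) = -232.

f(n) = -6n^2 - 3n + 2

Write f(n) = an^2 + bn + c. Substituting each data point gives a linear system:
  4a + 2b + c = -28
  9a + 3b + c = -61
  36a + 6b + c = -232
Solving the system yields a = -6, b = -3, c = 2.
So f(n) = -6n^2 - 3n + 2.
Check: f(3) = -61. ✓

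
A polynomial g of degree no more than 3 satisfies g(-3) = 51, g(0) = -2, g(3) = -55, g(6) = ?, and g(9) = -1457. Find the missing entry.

-432

On equispaced nodes a degree-3 polynomial has vanishing fourth forward difference, so
  g(-3) - 4·g(0) + 6·g(3) - 4·g(6) + g(9) = 0.
Substituting the known values and solving for g(6):
  -4·g(6) = 1728
  g(6) = -432.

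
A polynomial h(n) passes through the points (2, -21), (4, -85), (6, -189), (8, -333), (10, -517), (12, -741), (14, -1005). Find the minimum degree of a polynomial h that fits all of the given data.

Forward differences of the values at n = 2, 4, 6, 8, 10, 12, 14:
  h  : -21  -85  -189  -333  -517  -741  -1005
  Δ  : -64  -104  -144  -184  -224  -264
  Δ^2: -40  -40  -40  -40  -40
  Δ^3: 0  0  0  0
  Δ^4: 0  0  0
  Δ^5: 0  0
  Δ^6: 0
The second differences are constant (-40) and nonzero, while all higher differences vanish, so the minimal degree is 2.

2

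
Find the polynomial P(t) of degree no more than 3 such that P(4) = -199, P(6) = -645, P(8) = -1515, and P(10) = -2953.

P(t) = -3t^3 + t^2 - 5t - 3

Write P(t) = at^3 + bt^2 + ct + d. Substituting each data point gives a linear system:
  64a + 16b + 4c + d = -199
  216a + 36b + 6c + d = -645
  512a + 64b + 8c + d = -1515
  1000a + 100b + 10c + d = -2953
Solving the system yields a = -3, b = 1, c = -5, d = -3.
So P(t) = -3t^3 + t^2 - 5t - 3.
Check: P(4) = -199. ✓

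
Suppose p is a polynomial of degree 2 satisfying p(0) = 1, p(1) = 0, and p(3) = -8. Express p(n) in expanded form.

Using the Lagrange interpolation formula with nodes 0, 1, 3:
  L_0(n) = (n - 1)(n - 3) / 3
  L_1(n) = n(n - 3) / -2
  L_2(n) = n(n - 1) / 6
Then p(n) = 1·L_0(n) + 0·L_1(n) - 8·L_2(n).
Expanding and collecting terms gives p(n) = -n^2 + 1.
Check: p(1) = 0. ✓

p(n) = -n^2 + 1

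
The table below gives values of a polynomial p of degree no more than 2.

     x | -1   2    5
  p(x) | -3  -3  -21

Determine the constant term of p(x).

Write p(x) = ax^2 + bx + c. Substituting each data point gives a linear system:
  a - b + c = -3
  4a + 2b + c = -3
  25a + 5b + c = -21
Solving the system yields a = -1, b = 1, c = -1.
So p(x) = -x^2 + x - 1.
The constant term is -1.

-1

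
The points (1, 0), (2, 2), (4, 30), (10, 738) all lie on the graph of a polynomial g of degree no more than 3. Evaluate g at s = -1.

Using the Lagrange interpolation formula with nodes 1, 2, 4, 10:
  L_0(s) = (s - 2)(s - 4)(s - 10) / -27
  L_1(s) = (s - 1)(s - 4)(s - 10) / 16
  L_2(s) = (s - 1)(s - 2)(s - 10) / -36
  L_3(s) = (s - 1)(s - 2)(s - 4) / 432
Then g(s) = 0·L_0(s) + 2·L_1(s) + 30·L_2(s) + 738·L_3(s).
Expanding and collecting terms gives g(s) = s³ - 3s² + 4s - 2.
Evaluating at s = -1: g(-1) = -10.

-10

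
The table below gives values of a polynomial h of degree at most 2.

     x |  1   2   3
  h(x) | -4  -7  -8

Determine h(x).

Using the Lagrange interpolation formula with nodes 1, 2, 3:
  L_0(x) = (x - 2)(x - 3) / 2
  L_1(x) = (x - 1)(x - 3) / -1
  L_2(x) = (x - 1)(x - 2) / 2
Then h(x) = -4·L_0(x) - 7·L_1(x) - 8·L_2(x).
Expanding and collecting terms gives h(x) = x^2 - 6x + 1.
Check: h(2) = -7. ✓

h(x) = x^2 - 6x + 1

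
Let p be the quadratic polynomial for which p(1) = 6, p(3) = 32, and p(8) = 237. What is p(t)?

p(t) = 4t^2 - 3t + 5

Write p(t) = at^2 + bt + c. Substituting each data point gives a linear system:
  a + b + c = 6
  9a + 3b + c = 32
  64a + 8b + c = 237
Solving the system yields a = 4, b = -3, c = 5.
So p(t) = 4t^2 - 3t + 5.
Check: p(3) = 32. ✓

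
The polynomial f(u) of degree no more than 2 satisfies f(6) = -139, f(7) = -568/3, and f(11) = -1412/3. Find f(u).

f(u) = -4u^2 + (5/3)u - 5

Write f(u) = au^2 + bu + c. Substituting each data point gives a linear system:
  36a + 6b + c = -139
  49a + 7b + c = -568/3
  121a + 11b + c = -1412/3
Solving the system yields a = -4, b = 5/3, c = -5.
So f(u) = -4u^2 + (5/3)u - 5.
Check: f(7) = -568/3. ✓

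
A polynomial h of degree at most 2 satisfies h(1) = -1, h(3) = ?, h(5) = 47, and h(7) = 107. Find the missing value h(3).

11

On equispaced nodes a degree-2 polynomial has vanishing third forward difference, so
  - h(1) + 3·h(3) - 3·h(5) + h(7) = 0.
Substituting the known values and solving for h(3):
  3·h(3) = 33
  h(3) = 11.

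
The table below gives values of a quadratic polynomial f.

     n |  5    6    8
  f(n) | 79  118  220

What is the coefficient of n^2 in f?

4

Write f(n) = an^2 + bn + c. Substituting each data point gives a linear system:
  25a + 5b + c = 79
  36a + 6b + c = 118
  64a + 8b + c = 220
Solving the system yields a = 4, b = -5, c = 4.
So f(n) = 4n^2 - 5n + 4.
The leading coefficient is 4.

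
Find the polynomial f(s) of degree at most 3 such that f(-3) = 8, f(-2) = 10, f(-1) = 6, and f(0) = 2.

Using the Lagrange interpolation formula with nodes -3, -2, -1, 0:
  L_0(s) = (s + 2)(s + 1)s / -6
  L_1(s) = (s + 3)(s + 1)s / 2
  L_2(s) = (s + 3)(s + 2)s / -2
  L_3(s) = (s + 3)(s + 2)(s + 1) / 6
Then f(s) = 8·L_0(s) + 10·L_1(s) + 6·L_2(s) + 2·L_3(s).
Expanding and collecting terms gives f(s) = s³ + 3s² - 2s + 2.
Check: f(-2) = 10. ✓

f(s) = s^3 + 3s^2 - 2s + 2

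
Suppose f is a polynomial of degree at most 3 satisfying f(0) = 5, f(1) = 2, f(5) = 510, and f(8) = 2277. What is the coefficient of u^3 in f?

Write f(u) = au^3 + bu^2 + cu + d. Substituting each data point gives a linear system:
  d = 5
  a + b + c + d = 2
  125a + 25b + 5c + d = 510
  512a + 64b + 8c + d = 2277
Solving the system yields a = 5, b = -4, c = -4, d = 5.
So f(u) = 5u^3 - 4u^2 - 4u + 5.
The leading coefficient is 5.

5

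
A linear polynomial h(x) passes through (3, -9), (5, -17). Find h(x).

h(x) = -4x + 3

Using the Lagrange interpolation formula with nodes 3, 5:
  L_0(x) = (x - 5) / -2
  L_1(x) = (x - 3) / 2
Then h(x) = -9·L_0(x) - 17·L_1(x).
Expanding and collecting terms gives h(x) = -4x + 3.
Check: h(5) = -17. ✓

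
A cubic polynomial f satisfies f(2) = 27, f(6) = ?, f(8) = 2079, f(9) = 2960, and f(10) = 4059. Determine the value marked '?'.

The 4 known points determine the degree-3 polynomial uniquely.
Write f(u) = au^3 + bu^2 + cu + d. Substituting each data point gives a linear system:
  8a + 4b + 2c + d = 27
  512a + 64b + 8c + d = 2079
  729a + 81b + 9c + d = 2960
  1000a + 100b + 10c + d = 4059
Solving the system yields a = 4, b = 1, c = -4, d = -1.
So f(u) = 4u^3 + u^2 - 4u - 1.
Then f(6) = 875.

875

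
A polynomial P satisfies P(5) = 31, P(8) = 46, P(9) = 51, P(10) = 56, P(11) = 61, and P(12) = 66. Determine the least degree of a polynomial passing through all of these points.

1

Divided differences on the nodes 5, 8, 9, 10, 11, 12:
  order 0: 31  46  51  56  61  66
  order 1: 5  5  5  5  5
  order 2: 0  0  0  0
  order 3: 0  0  0
  order 4: 0  0
  order 5: 0
The order-1 divided differences are all 5 (nonzero) and every higher order vanishes, so the data lies on a polynomial of degree exactly 1.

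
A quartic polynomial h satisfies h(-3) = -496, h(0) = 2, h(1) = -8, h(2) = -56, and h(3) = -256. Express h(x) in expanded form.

Write h(x) = ax^4 + bx^3 + cx^2 + dx + e. Substituting each data point gives a linear system:
  81a - 27b + 9c - 3d + e = -496
  e = 2
  a + b + c + d + e = -8
  16a + 8b + 4c + 2d + e = -56
  81a + 27b + 9c + 3d + e = -256
Solving the system yields a = -4, b = 5, c = -6, d = -5, e = 2.
So h(x) = -4x⁴ + 5x³ - 6x² - 5x + 2.
Check: h(1) = -8. ✓

h(x) = -4x^4 + 5x^3 - 6x^2 - 5x + 2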